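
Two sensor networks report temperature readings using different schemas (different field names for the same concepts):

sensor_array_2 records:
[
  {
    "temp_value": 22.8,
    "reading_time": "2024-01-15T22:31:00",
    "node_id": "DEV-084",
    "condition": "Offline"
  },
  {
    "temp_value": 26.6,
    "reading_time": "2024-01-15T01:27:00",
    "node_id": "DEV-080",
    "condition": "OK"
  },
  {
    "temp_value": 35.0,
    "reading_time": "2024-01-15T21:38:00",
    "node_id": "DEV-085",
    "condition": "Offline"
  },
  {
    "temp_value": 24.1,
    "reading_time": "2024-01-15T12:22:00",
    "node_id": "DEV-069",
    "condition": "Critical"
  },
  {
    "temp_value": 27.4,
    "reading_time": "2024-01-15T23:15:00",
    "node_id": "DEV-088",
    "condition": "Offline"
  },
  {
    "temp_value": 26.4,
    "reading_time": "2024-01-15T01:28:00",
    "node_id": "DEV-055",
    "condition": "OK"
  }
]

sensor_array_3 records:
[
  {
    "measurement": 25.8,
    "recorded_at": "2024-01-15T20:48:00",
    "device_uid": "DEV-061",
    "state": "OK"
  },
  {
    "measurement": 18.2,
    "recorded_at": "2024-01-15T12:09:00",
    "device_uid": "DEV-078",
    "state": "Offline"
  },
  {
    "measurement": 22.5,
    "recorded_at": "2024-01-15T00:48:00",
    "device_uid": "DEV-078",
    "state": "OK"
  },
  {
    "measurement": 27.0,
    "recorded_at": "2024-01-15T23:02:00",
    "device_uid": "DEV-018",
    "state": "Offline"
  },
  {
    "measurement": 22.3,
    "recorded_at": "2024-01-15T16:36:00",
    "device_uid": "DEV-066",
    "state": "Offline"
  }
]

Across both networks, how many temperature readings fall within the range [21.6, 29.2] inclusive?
9

Schema mapping: "temp_value" (sensor_array_2) = "measurement" (sensor_array_3) = temperature

Readings in [21.6, 29.2] from sensor_array_2: 5
Readings in [21.6, 29.2] from sensor_array_3: 4

Total count: 5 + 4 = 9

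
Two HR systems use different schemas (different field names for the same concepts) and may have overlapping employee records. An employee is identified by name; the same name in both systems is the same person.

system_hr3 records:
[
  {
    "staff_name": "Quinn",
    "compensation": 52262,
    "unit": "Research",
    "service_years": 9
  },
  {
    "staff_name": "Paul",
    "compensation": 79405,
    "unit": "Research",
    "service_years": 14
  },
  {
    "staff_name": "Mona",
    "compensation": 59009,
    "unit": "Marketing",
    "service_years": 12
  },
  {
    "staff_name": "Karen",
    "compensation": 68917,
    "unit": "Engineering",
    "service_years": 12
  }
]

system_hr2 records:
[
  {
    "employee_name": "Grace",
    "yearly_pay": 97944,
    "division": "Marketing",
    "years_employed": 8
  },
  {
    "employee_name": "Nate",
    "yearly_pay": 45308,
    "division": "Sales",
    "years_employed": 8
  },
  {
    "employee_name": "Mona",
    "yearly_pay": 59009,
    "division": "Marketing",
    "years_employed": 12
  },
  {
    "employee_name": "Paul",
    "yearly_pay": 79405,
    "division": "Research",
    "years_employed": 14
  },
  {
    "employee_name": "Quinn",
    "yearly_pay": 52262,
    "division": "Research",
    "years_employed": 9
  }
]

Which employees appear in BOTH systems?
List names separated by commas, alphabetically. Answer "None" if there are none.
Mona, Paul, Quinn

Schema mapping: "staff_name" (system_hr3) = "employee_name" (system_hr2) = employee name

Names in system_hr3: ['Karen', 'Mona', 'Paul', 'Quinn']
Names in system_hr2: ['Grace', 'Mona', 'Nate', 'Paul', 'Quinn']

Intersection: ['Mona', 'Paul', 'Quinn']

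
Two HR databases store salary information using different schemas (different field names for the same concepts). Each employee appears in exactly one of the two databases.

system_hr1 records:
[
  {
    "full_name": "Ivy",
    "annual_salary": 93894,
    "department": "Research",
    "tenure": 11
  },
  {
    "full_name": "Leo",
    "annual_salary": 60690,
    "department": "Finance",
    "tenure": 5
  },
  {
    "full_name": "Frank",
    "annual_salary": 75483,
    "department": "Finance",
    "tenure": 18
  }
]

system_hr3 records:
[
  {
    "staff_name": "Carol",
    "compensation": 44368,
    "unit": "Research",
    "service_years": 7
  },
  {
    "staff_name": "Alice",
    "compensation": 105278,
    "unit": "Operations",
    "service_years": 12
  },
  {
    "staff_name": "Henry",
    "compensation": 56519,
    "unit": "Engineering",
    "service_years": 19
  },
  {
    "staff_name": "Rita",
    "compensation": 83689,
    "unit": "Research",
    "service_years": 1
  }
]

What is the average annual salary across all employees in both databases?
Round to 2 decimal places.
74274.43

Schema mapping: "annual_salary" (system_hr1) = "compensation" (system_hr3) = annual salary

All salaries: [93894, 60690, 75483, 44368, 105278, 56519, 83689]
Sum: 519921
Count: 7
Average: 519921 / 7 = 74274.43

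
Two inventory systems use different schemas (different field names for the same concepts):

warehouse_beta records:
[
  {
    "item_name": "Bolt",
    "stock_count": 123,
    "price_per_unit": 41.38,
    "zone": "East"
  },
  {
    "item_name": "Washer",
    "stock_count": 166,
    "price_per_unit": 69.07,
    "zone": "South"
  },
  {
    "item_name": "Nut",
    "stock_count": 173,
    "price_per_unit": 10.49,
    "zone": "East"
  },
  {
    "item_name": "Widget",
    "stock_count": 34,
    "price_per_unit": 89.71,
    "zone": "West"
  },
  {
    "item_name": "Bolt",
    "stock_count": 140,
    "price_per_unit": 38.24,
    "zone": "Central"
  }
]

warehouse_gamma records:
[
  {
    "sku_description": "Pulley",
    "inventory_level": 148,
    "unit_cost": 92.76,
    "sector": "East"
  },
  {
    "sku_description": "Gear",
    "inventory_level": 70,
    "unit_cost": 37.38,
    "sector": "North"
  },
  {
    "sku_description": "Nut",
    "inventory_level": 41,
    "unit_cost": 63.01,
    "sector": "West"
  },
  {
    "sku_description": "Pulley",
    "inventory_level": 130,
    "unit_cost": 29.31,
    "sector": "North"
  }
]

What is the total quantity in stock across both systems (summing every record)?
1025

To reconcile these schemas, identify the field holding the quantity in stock in each system:
1. In warehouse_beta it is "stock_count"
2. In warehouse_gamma it is "inventory_level"

From warehouse_beta: 123 + 166 + 173 + 34 + 140 = 636
From warehouse_gamma: 148 + 70 + 41 + 130 = 389

Total: 636 + 389 = 1025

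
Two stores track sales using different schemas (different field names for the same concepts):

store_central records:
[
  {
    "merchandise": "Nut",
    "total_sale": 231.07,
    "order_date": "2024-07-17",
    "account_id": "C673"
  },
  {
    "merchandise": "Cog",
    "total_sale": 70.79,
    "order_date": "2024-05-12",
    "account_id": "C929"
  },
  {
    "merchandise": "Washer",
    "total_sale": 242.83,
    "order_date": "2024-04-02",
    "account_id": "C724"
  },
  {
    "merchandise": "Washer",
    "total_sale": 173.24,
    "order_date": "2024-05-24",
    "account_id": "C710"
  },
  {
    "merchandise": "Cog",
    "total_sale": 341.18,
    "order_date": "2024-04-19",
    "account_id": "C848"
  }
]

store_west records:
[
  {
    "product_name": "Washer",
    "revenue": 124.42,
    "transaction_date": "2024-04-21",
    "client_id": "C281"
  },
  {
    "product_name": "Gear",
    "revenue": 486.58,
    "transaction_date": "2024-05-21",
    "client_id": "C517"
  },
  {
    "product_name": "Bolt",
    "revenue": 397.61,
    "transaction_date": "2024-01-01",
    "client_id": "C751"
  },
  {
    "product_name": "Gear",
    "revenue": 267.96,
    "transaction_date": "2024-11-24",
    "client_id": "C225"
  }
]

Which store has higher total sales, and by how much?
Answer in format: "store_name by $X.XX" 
store_west by $217.46

Schema mapping: "total_sale" (store_central) = "revenue" (store_west) = sale amount

Total for store_central: 1059.11
Total for store_west: 1276.57

Difference: |1059.11 - 1276.57| = 217.46
store_west has higher sales by $217.46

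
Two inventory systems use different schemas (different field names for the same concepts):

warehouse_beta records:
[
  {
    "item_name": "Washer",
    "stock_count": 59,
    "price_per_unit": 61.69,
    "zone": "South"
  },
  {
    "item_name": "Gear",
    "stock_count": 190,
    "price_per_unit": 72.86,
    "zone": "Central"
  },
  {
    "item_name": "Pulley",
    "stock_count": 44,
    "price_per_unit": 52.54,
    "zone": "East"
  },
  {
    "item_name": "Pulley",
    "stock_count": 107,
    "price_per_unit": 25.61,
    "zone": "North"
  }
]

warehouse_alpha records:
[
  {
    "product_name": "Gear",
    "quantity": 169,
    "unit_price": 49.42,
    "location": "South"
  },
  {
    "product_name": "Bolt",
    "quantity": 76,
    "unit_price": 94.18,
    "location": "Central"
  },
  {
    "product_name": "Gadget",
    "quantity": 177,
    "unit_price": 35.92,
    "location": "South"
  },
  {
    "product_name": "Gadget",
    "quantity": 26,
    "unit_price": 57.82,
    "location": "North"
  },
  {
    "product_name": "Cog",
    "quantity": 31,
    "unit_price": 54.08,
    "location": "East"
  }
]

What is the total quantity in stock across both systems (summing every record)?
879

To reconcile these schemas, identify the field holding the quantity in stock in each system:
1. In warehouse_beta it is "stock_count"
2. In warehouse_alpha it is "quantity"

From warehouse_beta: 59 + 190 + 44 + 107 = 400
From warehouse_alpha: 169 + 76 + 177 + 26 + 31 = 479

Total: 400 + 479 = 879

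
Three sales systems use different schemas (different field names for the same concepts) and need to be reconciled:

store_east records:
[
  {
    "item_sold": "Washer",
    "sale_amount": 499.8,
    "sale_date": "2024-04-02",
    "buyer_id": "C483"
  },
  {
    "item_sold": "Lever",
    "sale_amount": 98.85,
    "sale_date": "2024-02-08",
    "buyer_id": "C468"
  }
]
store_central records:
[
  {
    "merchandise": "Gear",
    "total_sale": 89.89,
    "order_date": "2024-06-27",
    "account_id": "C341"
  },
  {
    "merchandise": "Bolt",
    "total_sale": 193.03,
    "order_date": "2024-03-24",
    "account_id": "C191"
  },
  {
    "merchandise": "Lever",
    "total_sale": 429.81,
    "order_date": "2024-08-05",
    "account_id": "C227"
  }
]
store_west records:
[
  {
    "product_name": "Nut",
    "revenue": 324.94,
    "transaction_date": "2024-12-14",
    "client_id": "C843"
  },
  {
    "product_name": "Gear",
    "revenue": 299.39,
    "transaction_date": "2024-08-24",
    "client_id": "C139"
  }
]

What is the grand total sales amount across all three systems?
1935.71

Schema reconciliation - all amount fields map to sale amount:

store_east (sale_amount): 598.65
store_central (total_sale): 712.73
store_west (revenue): 624.33

Grand total: 1935.71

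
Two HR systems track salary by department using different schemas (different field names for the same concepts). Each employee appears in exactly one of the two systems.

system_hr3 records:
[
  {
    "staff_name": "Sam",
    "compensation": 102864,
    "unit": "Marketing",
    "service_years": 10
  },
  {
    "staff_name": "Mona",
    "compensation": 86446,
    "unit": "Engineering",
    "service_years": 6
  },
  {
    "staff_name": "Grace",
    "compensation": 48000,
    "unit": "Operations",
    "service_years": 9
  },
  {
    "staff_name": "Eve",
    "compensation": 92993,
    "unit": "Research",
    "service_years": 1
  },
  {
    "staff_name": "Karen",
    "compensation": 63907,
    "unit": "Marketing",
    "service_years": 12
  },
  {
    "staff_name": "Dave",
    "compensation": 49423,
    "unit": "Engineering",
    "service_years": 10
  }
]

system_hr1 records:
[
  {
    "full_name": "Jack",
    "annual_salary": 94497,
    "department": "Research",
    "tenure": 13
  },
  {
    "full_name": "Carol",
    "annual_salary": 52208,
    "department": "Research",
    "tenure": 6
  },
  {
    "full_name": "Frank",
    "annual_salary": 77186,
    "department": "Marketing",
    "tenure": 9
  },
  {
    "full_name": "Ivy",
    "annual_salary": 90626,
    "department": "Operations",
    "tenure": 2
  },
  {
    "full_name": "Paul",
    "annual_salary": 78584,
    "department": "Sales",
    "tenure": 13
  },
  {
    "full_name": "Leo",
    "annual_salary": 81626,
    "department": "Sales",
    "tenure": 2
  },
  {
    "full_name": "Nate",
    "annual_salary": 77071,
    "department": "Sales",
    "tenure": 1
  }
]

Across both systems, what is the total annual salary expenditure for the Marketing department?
243957

Schema mappings:
- "unit" (system_hr3) = "department" (system_hr1) = department
- "compensation" (system_hr3) = "annual_salary" (system_hr1) = salary

Marketing salaries from system_hr3: 166771
Marketing salaries from system_hr1: 77186

Total: 166771 + 77186 = 243957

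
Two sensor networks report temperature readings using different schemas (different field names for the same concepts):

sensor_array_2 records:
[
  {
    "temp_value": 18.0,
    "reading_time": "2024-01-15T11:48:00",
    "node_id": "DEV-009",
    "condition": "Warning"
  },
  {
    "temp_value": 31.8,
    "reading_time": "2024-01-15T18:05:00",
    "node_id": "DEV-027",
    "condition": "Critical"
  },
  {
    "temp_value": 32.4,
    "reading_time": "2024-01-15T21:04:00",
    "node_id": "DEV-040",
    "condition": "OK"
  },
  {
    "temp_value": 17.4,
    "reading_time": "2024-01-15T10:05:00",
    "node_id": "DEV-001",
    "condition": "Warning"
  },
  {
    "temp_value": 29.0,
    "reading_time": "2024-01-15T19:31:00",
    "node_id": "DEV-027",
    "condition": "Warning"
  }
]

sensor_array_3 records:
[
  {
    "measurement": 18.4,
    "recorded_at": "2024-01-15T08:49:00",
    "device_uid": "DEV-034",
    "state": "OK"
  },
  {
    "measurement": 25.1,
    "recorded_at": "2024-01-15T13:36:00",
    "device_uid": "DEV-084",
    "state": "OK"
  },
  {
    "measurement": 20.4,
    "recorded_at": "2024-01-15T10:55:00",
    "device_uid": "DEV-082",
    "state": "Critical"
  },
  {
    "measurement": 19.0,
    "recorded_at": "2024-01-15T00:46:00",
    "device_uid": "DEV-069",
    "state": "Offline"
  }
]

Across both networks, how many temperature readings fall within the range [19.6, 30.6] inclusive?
3

Schema mapping: "temp_value" (sensor_array_2) = "measurement" (sensor_array_3) = temperature

Readings in [19.6, 30.6] from sensor_array_2: 1
Readings in [19.6, 30.6] from sensor_array_3: 2

Total count: 1 + 2 = 3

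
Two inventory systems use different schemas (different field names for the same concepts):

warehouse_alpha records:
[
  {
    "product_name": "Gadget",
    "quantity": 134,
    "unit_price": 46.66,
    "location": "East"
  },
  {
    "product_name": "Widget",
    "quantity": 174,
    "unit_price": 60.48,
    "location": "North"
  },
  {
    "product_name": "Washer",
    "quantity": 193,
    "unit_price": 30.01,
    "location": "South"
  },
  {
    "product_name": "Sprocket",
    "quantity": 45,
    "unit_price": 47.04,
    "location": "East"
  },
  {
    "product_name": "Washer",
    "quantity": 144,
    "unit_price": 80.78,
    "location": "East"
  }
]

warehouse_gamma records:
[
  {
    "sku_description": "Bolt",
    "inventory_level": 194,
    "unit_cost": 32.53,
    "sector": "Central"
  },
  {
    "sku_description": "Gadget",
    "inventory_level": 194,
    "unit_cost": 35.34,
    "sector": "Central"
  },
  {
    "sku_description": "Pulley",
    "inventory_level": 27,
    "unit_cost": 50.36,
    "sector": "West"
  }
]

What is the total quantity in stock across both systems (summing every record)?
1105

To reconcile these schemas, identify the field holding the quantity in stock in each system:
1. In warehouse_alpha it is "quantity"
2. In warehouse_gamma it is "inventory_level"

From warehouse_alpha: 134 + 174 + 193 + 45 + 144 = 690
From warehouse_gamma: 194 + 194 + 27 = 415

Total: 690 + 415 = 1105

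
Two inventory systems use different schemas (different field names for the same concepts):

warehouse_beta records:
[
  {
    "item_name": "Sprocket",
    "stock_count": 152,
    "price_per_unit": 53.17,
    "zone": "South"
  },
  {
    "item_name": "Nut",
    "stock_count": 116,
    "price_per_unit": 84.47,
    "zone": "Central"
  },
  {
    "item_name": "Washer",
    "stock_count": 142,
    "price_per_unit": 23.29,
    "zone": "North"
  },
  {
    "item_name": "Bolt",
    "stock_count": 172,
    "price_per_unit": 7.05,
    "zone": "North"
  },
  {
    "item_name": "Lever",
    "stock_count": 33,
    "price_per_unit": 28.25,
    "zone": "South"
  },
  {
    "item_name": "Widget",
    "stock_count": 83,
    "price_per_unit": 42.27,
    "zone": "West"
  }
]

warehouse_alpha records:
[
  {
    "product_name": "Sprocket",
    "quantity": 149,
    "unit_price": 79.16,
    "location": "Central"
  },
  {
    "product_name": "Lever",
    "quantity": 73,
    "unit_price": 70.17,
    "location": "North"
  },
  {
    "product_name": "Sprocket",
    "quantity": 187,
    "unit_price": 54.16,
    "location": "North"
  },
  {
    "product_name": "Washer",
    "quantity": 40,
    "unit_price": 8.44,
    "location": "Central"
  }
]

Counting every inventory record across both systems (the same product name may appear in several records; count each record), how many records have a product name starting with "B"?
1

Schema mapping: "item_name" (warehouse_beta) = "product_name" (warehouse_alpha) = product name

Records with product name starting with "B" in warehouse_beta: 1
Records with product name starting with "B" in warehouse_alpha: 0

Total: 1 + 0 = 1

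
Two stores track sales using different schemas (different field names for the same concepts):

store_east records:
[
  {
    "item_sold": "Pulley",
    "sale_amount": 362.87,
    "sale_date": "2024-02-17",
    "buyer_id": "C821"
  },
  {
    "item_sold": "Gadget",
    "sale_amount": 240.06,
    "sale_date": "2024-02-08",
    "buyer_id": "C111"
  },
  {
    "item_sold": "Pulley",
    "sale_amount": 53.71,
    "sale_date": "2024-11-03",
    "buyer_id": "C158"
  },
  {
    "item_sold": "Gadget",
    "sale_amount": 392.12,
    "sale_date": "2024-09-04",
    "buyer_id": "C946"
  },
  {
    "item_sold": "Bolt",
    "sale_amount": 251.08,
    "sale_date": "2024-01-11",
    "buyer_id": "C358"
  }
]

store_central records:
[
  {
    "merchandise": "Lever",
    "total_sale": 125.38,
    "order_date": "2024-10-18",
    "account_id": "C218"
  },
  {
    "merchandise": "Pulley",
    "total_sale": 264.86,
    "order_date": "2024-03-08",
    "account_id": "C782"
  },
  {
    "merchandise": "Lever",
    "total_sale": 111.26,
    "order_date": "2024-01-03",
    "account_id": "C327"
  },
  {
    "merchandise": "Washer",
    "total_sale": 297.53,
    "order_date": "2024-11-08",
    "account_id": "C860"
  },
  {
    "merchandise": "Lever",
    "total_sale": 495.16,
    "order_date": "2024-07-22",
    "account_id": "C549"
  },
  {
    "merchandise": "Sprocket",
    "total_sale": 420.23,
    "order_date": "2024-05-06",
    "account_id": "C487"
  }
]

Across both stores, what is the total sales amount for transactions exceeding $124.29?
2849.29

Schema mapping: "sale_amount" (store_east) = "total_sale" (store_central) = sale amount

Sum of sales > $124.29 in store_east: 1246.13
Sum of sales > $124.29 in store_central: 1603.16

Total: 1246.13 + 1603.16 = 2849.29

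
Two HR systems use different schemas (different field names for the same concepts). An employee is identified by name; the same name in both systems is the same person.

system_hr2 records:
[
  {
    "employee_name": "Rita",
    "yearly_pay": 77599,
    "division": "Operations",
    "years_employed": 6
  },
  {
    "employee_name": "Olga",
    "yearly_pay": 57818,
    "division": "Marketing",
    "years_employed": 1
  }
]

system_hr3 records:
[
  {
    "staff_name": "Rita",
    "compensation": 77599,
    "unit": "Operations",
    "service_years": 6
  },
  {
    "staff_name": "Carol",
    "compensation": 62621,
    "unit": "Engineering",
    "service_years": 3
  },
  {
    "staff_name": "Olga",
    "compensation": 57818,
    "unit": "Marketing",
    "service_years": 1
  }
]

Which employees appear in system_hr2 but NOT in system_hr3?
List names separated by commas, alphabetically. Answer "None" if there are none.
None

Schema mapping: "employee_name" (system_hr2) = "staff_name" (system_hr3) = employee name

Names in system_hr2: ['Olga', 'Rita']
Names in system_hr3: ['Carol', 'Olga', 'Rita']

In system_hr2 but not system_hr3: None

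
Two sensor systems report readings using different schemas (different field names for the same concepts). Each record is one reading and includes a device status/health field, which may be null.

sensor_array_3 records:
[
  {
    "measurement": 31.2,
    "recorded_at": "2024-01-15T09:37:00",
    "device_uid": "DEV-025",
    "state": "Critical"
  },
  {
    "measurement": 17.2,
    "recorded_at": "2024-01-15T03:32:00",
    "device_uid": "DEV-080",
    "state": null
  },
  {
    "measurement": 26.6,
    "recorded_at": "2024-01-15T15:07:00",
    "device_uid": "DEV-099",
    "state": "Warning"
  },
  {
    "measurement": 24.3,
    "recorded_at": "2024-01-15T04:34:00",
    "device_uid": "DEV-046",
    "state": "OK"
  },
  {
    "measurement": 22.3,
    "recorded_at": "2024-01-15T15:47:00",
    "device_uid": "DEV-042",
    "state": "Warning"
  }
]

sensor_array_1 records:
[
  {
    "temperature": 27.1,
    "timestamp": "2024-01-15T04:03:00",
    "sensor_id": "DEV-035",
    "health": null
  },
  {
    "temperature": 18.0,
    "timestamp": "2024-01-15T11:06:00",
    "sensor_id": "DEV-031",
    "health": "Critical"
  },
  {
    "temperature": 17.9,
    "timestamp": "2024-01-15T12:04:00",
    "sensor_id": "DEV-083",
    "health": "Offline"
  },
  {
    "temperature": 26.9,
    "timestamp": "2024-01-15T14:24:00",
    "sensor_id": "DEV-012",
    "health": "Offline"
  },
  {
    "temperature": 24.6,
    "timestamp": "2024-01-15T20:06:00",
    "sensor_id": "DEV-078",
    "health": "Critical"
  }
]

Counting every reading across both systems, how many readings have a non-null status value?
8

Schema mapping: "state" (sensor_array_3) = "health" (sensor_array_1) = status

Non-null in sensor_array_3: 4
Non-null in sensor_array_1: 4

Total non-null: 4 + 4 = 8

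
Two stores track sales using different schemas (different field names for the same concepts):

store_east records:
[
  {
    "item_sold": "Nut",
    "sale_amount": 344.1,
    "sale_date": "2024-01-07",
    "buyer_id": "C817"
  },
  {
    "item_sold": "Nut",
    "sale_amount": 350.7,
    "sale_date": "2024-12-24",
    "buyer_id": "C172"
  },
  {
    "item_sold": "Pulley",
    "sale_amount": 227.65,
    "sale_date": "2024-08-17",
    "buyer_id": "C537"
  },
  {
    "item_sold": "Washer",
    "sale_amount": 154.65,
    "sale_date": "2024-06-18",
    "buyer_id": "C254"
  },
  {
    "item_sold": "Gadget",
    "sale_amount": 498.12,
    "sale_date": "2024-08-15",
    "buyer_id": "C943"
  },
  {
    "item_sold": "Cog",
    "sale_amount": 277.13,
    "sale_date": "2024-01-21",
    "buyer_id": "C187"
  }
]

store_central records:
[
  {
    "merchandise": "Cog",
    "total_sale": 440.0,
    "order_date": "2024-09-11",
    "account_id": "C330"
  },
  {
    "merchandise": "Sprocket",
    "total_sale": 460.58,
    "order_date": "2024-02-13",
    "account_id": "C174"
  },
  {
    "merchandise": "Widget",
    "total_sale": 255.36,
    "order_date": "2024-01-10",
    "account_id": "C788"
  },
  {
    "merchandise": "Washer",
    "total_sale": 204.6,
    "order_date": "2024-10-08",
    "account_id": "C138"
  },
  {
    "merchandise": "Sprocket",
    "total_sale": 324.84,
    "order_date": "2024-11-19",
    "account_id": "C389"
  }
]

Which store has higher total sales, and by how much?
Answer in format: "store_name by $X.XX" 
store_east by $166.97

Schema mapping: "sale_amount" (store_east) = "total_sale" (store_central) = sale amount

Total for store_east: 1852.35
Total for store_central: 1685.38

Difference: |1852.35 - 1685.38| = 166.97
store_east has higher sales by $166.97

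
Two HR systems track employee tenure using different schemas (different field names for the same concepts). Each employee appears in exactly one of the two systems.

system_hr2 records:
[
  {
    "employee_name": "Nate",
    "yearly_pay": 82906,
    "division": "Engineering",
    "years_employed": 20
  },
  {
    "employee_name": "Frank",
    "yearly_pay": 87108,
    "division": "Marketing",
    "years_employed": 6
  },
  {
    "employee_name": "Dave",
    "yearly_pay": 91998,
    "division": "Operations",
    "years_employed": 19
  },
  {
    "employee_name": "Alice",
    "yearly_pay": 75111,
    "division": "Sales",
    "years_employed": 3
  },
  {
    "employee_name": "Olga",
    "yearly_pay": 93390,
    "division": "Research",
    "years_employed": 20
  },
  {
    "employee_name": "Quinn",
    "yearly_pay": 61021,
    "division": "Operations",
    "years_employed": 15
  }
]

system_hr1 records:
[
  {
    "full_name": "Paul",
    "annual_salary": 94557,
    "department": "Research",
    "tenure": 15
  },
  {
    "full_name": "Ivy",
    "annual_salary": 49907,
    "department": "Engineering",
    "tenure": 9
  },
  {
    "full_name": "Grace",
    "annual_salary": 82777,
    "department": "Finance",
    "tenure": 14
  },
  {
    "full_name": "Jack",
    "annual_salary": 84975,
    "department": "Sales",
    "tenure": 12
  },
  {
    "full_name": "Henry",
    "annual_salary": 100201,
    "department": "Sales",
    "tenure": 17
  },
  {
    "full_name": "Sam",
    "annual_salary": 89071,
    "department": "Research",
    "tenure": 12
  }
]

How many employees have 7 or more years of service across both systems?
10

Reconcile schemas: "years_employed" (system_hr2) = "tenure" (system_hr1) = years of service

From system_hr2: 4 employees with >= 7 years
From system_hr1: 6 employees with >= 7 years

Total: 4 + 6 = 10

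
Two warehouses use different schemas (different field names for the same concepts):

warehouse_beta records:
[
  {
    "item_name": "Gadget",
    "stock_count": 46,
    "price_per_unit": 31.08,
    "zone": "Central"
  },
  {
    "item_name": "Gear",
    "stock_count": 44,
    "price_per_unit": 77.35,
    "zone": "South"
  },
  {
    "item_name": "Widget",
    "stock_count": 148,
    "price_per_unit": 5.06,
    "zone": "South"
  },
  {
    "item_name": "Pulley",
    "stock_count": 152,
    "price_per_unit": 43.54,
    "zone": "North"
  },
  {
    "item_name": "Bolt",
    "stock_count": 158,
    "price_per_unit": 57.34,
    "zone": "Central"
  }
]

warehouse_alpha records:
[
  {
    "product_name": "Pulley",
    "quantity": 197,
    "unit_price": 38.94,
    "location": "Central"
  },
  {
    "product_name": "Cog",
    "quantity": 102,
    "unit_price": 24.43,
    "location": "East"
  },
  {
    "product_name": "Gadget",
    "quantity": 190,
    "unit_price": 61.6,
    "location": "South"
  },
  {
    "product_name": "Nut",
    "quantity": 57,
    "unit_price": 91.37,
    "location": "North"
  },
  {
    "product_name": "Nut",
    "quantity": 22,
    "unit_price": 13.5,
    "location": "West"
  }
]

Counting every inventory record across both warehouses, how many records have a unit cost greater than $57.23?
4

Schema mapping: "price_per_unit" (warehouse_beta) = "unit_price" (warehouse_alpha) = unit cost

Records > $57.23 in warehouse_beta: 2
Records > $57.23 in warehouse_alpha: 2

Total count: 2 + 2 = 4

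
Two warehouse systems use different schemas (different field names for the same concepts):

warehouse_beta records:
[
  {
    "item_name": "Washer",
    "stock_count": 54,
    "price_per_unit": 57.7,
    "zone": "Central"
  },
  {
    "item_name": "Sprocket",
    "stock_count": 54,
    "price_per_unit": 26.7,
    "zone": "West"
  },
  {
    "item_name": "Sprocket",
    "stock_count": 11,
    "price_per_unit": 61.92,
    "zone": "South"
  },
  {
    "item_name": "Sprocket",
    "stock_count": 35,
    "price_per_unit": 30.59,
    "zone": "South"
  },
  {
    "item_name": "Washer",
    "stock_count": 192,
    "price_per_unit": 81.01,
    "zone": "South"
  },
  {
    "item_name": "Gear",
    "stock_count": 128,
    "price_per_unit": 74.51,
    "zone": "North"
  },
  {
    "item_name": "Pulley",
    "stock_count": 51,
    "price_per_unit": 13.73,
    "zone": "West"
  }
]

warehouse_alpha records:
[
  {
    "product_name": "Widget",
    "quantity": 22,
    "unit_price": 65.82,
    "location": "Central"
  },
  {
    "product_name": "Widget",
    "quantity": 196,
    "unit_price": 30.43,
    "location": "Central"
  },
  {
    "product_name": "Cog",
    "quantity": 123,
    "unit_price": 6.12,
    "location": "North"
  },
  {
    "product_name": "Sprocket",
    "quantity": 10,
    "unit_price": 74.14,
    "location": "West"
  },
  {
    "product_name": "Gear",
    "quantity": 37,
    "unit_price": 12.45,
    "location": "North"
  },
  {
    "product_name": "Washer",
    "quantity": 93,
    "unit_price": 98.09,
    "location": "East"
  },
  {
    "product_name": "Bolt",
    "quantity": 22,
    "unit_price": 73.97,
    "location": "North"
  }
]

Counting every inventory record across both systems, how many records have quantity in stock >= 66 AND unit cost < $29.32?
1

Schema mappings:
- "stock_count" (warehouse_beta) = "quantity" (warehouse_alpha) = quantity
- "price_per_unit" (warehouse_beta) = "unit_price" (warehouse_alpha) = unit cost

Records meeting both conditions in warehouse_beta: 0
Records meeting both conditions in warehouse_alpha: 1

Total: 0 + 1 = 1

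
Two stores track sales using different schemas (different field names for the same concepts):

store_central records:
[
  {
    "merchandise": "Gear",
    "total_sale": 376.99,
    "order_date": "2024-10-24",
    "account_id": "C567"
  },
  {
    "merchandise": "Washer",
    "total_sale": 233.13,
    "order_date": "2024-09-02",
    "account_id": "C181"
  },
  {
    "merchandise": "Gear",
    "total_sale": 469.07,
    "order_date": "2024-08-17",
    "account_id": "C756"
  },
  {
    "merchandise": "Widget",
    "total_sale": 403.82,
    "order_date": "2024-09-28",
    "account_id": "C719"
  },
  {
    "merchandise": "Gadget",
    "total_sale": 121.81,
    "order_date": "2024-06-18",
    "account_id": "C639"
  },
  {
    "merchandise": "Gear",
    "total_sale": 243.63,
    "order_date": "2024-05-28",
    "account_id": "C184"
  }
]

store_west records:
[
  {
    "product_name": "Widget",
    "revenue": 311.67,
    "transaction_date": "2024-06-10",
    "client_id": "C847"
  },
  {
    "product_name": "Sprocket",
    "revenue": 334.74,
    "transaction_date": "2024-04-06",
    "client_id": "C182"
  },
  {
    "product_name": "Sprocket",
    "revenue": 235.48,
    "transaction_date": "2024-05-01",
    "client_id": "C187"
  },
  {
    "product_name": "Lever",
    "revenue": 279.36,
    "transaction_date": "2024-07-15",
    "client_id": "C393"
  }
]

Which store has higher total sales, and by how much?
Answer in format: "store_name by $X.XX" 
store_central by $687.20

Schema mapping: "total_sale" (store_central) = "revenue" (store_west) = sale amount

Total for store_central: 1848.45
Total for store_west: 1161.25

Difference: |1848.45 - 1161.25| = 687.20
store_central has higher sales by $687.20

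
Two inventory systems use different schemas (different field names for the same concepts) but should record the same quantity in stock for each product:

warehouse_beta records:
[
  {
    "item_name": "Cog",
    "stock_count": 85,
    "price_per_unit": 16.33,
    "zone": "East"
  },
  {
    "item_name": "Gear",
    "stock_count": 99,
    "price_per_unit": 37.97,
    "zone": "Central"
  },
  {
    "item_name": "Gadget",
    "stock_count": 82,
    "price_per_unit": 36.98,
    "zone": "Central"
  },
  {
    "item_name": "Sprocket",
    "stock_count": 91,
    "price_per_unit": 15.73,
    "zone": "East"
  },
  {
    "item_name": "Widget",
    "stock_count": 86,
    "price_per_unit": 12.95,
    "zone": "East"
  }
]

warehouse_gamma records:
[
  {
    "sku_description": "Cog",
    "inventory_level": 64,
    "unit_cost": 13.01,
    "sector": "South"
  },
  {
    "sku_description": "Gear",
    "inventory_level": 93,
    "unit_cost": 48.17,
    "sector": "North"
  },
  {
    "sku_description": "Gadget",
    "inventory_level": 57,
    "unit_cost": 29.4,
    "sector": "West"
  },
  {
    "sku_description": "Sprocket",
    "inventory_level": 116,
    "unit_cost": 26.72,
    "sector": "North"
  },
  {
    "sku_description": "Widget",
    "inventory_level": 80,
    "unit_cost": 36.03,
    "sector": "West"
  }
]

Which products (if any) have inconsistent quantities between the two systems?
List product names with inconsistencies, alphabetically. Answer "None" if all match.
Cog, Gadget, Gear, Sprocket, Widget

Schema mappings:
- "item_name" (warehouse_beta) = "sku_description" (warehouse_gamma) = product name
- "stock_count" (warehouse_beta) = "inventory_level" (warehouse_gamma) = quantity

Comparison:
  Cog: 85 vs 64 - MISMATCH
  Gear: 99 vs 93 - MISMATCH
  Gadget: 82 vs 57 - MISMATCH
  Sprocket: 91 vs 116 - MISMATCH
  Widget: 86 vs 80 - MISMATCH

Products with inconsistencies: Cog, Gadget, Gear, Sprocket, Widget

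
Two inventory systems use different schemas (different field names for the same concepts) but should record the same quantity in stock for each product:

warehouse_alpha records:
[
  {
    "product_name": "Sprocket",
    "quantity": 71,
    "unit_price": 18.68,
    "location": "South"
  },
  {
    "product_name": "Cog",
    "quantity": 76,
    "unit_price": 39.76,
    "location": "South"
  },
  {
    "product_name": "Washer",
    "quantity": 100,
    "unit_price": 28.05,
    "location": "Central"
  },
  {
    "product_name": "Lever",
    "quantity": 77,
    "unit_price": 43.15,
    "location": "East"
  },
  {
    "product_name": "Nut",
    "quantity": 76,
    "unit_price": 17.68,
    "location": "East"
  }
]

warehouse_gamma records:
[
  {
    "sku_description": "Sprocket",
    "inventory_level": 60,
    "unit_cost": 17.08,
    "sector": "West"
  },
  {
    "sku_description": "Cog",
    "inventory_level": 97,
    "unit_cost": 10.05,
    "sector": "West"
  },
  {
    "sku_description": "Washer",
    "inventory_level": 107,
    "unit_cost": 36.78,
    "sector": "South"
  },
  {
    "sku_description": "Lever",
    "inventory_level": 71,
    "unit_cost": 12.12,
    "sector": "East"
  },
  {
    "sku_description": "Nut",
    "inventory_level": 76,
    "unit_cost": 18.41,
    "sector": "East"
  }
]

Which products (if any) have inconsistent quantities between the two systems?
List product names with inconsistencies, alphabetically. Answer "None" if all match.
Cog, Lever, Sprocket, Washer

Schema mappings:
- "product_name" (warehouse_alpha) = "sku_description" (warehouse_gamma) = product name
- "quantity" (warehouse_alpha) = "inventory_level" (warehouse_gamma) = quantity

Comparison:
  Sprocket: 71 vs 60 - MISMATCH
  Cog: 76 vs 97 - MISMATCH
  Washer: 100 vs 107 - MISMATCH
  Lever: 77 vs 71 - MISMATCH
  Nut: 76 vs 76 - MATCH

Products with inconsistencies: Cog, Lever, Sprocket, Washer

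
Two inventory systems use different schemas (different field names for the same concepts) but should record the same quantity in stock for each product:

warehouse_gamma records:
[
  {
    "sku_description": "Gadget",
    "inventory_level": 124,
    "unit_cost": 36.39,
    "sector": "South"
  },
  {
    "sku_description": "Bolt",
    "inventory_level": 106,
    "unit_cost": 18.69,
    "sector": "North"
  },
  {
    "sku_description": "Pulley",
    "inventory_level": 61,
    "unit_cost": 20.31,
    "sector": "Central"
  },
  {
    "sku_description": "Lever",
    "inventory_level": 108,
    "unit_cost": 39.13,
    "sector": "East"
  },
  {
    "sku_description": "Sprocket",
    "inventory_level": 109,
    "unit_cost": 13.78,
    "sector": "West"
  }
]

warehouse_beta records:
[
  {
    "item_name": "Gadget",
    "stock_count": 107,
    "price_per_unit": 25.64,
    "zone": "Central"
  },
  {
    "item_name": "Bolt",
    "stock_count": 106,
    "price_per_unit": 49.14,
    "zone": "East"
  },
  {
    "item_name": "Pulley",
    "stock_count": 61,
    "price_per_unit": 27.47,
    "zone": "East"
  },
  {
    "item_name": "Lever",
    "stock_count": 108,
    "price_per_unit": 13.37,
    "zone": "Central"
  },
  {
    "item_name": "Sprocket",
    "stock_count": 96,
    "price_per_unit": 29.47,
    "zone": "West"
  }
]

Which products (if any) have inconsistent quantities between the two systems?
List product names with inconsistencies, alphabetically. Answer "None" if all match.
Gadget, Sprocket

Schema mappings:
- "sku_description" (warehouse_gamma) = "item_name" (warehouse_beta) = product name
- "inventory_level" (warehouse_gamma) = "stock_count" (warehouse_beta) = quantity

Comparison:
  Gadget: 124 vs 107 - MISMATCH
  Bolt: 106 vs 106 - MATCH
  Pulley: 61 vs 61 - MATCH
  Lever: 108 vs 108 - MATCH
  Sprocket: 109 vs 96 - MISMATCH

Products with inconsistencies: Gadget, Sprocket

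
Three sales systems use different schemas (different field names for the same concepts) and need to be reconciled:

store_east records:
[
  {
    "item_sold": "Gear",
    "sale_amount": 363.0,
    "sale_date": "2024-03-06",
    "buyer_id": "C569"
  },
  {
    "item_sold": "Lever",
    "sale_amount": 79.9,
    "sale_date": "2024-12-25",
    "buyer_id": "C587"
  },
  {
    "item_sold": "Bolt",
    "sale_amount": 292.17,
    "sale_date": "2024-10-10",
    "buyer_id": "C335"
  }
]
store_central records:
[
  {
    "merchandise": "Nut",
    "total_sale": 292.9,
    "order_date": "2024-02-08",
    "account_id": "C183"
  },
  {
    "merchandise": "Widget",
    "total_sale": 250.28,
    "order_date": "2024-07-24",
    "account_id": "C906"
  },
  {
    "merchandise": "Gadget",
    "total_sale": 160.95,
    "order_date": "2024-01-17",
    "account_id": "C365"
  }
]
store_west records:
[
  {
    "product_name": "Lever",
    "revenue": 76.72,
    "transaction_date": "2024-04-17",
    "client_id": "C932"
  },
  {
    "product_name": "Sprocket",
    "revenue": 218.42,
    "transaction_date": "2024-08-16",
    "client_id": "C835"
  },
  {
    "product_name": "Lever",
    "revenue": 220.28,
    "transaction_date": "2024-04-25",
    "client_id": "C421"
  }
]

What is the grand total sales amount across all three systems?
1954.62

Schema reconciliation - all amount fields map to sale amount:

store_east (sale_amount): 735.07
store_central (total_sale): 704.13
store_west (revenue): 515.42

Grand total: 1954.62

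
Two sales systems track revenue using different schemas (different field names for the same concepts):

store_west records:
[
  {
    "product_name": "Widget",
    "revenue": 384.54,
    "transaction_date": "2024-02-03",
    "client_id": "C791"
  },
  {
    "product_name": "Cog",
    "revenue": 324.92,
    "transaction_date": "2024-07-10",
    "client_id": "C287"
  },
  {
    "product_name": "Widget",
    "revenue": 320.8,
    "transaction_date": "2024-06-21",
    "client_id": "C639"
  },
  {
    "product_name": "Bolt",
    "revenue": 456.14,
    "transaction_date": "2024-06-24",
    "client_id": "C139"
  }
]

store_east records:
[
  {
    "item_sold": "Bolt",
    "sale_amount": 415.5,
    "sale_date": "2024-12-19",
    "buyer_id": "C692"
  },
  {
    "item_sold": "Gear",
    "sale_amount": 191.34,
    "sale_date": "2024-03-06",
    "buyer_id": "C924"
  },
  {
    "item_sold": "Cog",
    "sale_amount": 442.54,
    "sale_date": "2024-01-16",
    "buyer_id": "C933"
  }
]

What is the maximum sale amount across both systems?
456.14

Reconcile: "revenue" (store_west) = "sale_amount" (store_east) = sale amount

Maximum in store_west: 456.14
Maximum in store_east: 442.54

Overall maximum: max(456.14, 442.54) = 456.14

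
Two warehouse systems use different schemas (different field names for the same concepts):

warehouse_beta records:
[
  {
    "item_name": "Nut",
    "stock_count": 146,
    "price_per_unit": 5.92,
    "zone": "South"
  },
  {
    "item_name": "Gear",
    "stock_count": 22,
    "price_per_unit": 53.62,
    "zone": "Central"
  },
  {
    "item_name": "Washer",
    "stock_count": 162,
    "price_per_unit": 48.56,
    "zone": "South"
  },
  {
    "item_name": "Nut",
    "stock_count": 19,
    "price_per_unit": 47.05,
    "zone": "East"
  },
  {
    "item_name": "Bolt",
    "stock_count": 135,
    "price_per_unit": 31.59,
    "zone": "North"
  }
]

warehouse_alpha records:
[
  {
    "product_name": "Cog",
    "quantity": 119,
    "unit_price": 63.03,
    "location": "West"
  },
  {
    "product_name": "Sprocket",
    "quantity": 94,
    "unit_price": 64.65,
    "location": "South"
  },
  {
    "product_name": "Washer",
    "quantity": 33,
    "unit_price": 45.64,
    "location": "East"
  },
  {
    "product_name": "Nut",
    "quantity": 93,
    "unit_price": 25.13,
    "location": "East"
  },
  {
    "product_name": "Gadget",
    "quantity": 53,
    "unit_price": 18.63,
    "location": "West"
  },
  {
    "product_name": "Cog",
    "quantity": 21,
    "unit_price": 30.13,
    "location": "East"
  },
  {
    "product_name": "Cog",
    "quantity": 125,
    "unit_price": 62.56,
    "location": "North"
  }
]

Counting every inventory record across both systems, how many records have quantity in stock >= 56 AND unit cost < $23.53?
1

Schema mappings:
- "stock_count" (warehouse_beta) = "quantity" (warehouse_alpha) = quantity
- "price_per_unit" (warehouse_beta) = "unit_price" (warehouse_alpha) = unit cost

Records meeting both conditions in warehouse_beta: 1
Records meeting both conditions in warehouse_alpha: 0

Total: 1 + 0 = 1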